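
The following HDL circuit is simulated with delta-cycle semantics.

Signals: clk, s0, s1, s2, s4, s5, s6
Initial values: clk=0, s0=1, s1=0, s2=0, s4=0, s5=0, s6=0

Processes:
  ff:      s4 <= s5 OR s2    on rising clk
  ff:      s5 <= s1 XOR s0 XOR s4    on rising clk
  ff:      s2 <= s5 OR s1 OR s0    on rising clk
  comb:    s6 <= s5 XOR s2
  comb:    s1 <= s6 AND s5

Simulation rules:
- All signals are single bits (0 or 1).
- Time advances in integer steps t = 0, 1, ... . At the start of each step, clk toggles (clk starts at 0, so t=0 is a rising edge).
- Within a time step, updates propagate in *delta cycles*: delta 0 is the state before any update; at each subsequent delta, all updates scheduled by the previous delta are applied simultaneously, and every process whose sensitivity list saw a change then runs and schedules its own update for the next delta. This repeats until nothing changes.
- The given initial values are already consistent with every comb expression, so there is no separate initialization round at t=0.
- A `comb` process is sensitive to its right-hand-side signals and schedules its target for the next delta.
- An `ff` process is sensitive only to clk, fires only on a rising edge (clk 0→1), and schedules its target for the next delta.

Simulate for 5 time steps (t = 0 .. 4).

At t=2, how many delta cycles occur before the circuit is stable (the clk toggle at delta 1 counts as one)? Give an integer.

t0.Δ0 s1=0 s6=0 clk=0 s4=0 s0=1 s5=0 s2=0
t0.Δ1 s1=0 s6=0 clk=1 s4=0 s0=1 s5=0 s2=0
t0.Δ2 s1=0 s6=0 clk=1 s4=0 s0=1 s5=1 s2=1
t1.Δ0 s1=0 s6=0 clk=1 s4=0 s0=1 s5=1 s2=1
t1.Δ1 s1=0 s6=0 clk=0 s4=0 s0=1 s5=1 s2=1
t2.Δ0 s1=0 s6=0 clk=0 s4=0 s0=1 s5=1 s2=1
t2.Δ1 s1=0 s6=0 clk=1 s4=0 s0=1 s5=1 s2=1
t2.Δ2 s1=0 s6=0 clk=1 s4=1 s0=1 s5=1 s2=1
t3.Δ0 s1=0 s6=0 clk=1 s4=1 s0=1 s5=1 s2=1
t3.Δ1 s1=0 s6=0 clk=0 s4=1 s0=1 s5=1 s2=1
t4.Δ0 s1=0 s6=0 clk=0 s4=1 s0=1 s5=1 s2=1
t4.Δ1 s1=0 s6=0 clk=1 s4=1 s0=1 s5=1 s2=1
t4.Δ2 s1=0 s6=0 clk=1 s4=1 s0=1 s5=0 s2=1
t4.Δ3 s1=0 s6=1 clk=1 s4=1 s0=1 s5=0 s2=1

2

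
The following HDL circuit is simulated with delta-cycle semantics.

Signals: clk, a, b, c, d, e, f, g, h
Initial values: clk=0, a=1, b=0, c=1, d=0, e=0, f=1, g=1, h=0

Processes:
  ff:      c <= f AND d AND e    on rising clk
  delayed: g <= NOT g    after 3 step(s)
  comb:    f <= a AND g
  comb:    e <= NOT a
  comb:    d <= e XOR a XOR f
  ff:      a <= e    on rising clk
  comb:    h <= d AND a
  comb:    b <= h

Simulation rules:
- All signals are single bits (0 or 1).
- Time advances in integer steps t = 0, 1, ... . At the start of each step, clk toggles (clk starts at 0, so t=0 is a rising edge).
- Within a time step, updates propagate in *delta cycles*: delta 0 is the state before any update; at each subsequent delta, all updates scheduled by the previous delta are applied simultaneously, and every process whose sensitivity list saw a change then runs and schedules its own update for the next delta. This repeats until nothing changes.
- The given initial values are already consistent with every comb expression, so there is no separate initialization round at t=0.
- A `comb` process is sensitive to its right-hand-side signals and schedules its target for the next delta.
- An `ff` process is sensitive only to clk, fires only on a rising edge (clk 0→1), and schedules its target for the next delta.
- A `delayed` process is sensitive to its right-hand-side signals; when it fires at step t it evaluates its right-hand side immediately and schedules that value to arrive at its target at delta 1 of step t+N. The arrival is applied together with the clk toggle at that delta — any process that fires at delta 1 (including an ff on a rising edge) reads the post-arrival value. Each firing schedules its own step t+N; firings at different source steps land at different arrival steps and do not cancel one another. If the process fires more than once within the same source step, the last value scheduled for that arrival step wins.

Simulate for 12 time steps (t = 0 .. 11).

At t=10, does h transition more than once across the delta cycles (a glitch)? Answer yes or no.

yes

t=0 Δ0: b=0 g=1 f=1 a=1 clk=0 c=1 h=0 d=0 e=0
  Δ1: clk:0→1
  Δ2: a:1→0, c:1→0
  Δ3: f:1→0, d:0→1, e:0→1
  (3Δ to stable)
t=1 Δ0: b=0 g=1 f=0 a=0 clk=1 c=0 h=0 d=1 e=1
  Δ1: clk:1→0
  (1Δ to stable)
t=2 Δ0: b=0 g=1 f=0 a=0 clk=0 c=0 h=0 d=1 e=1
  Δ1: clk:0→1
  Δ2: a:0→1
  Δ3: f:0→1, h:0→1, d:1→0, e:1→0
  Δ4: b:0→1, h:1→0
  Δ5: b:1→0
  (5Δ to stable)
t=3 Δ0: b=0 g=1 f=1 a=1 clk=1 c=0 h=0 d=0 e=0
  Δ1: clk:1→0
  (1Δ to stable)
t=4 Δ0: b=0 g=1 f=1 a=1 clk=0 c=0 h=0 d=0 e=0
  Δ1: clk:0→1
  Δ2: a:1→0
  Δ3: f:1→0, d:0→1, e:0→1
  (3Δ to stable)
t=5 Δ0: b=0 g=1 f=0 a=0 clk=1 c=0 h=0 d=1 e=1
  Δ1: clk:1→0
  (1Δ to stable)
t=6 Δ0: b=0 g=1 f=0 a=0 clk=0 c=0 h=0 d=1 e=1
  Δ1: clk:0→1
  Δ2: a:0→1
  Δ3: f:0→1, h:0→1, d:1→0, e:1→0
  Δ4: b:0→1, h:1→0
  Δ5: b:1→0
  (5Δ to stable)
t=7 Δ0: b=0 g=1 f=1 a=1 clk=1 c=0 h=0 d=0 e=0
  Δ1: clk:1→0
  (1Δ to stable)
t=8 Δ0: b=0 g=1 f=1 a=1 clk=0 c=0 h=0 d=0 e=0
  Δ1: clk:0→1
  Δ2: a:1→0
  Δ3: f:1→0, d:0→1, e:0→1
  (3Δ to stable)
t=9 Δ0: b=0 g=1 f=0 a=0 clk=1 c=0 h=0 d=1 e=1
  Δ1: clk:1→0
  (1Δ to stable)
t=10 Δ0: b=0 g=1 f=0 a=0 clk=0 c=0 h=0 d=1 e=1
  Δ1: clk:0→1
  Δ2: a:0→1
  Δ3: f:0→1, h:0→1, d:1→0, e:1→0
  Δ4: b:0→1, h:1→0
  Δ5: b:1→0
  (5Δ to stable)
t=11 Δ0: b=0 g=1 f=1 a=1 clk=1 c=0 h=0 d=0 e=0
  Δ1: clk:1→0
  (1Δ to stable)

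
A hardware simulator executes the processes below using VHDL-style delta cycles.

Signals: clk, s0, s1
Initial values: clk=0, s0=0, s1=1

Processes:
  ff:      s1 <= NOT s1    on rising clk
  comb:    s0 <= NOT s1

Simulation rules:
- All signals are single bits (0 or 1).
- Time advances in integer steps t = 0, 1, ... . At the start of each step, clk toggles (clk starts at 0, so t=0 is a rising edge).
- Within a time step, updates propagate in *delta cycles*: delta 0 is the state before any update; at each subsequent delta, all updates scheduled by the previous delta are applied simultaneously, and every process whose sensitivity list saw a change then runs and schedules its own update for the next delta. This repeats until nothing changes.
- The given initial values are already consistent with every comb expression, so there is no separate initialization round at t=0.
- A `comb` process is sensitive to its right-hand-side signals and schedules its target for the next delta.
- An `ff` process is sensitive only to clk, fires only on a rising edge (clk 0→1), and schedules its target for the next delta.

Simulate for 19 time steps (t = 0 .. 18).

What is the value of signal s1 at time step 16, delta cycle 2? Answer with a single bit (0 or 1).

0

t=0 Δ0: clk=0 s0=0 s1=1
  Δ1: clk:0→1
  Δ2: s1:1→0
  Δ3: s0:0→1
  (3Δ to stable)
t=1 Δ0: clk=1 s0=1 s1=0
  Δ1: clk:1→0
  (1Δ to stable)
t=2 Δ0: clk=0 s0=1 s1=0
  Δ1: clk:0→1
  Δ2: s1:0→1
  Δ3: s0:1→0
  (3Δ to stable)
t=3 Δ0: clk=1 s0=0 s1=1
  Δ1: clk:1→0
  (1Δ to stable)
t=4 Δ0: clk=0 s0=0 s1=1
  Δ1: clk:0→1
  Δ2: s1:1→0
  Δ3: s0:0→1
  (3Δ to stable)
t=5 Δ0: clk=1 s0=1 s1=0
  Δ1: clk:1→0
  (1Δ to stable)
t=6 Δ0: clk=0 s0=1 s1=0
  Δ1: clk:0→1
  Δ2: s1:0→1
  Δ3: s0:1→0
  (3Δ to stable)
t=7 Δ0: clk=1 s0=0 s1=1
  Δ1: clk:1→0
  (1Δ to stable)
t=8 Δ0: clk=0 s0=0 s1=1
  Δ1: clk:0→1
  Δ2: s1:1→0
  Δ3: s0:0→1
  (3Δ to stable)
t=9 Δ0: clk=1 s0=1 s1=0
  Δ1: clk:1→0
  (1Δ to stable)
t=10 Δ0: clk=0 s0=1 s1=0
  Δ1: clk:0→1
  Δ2: s1:0→1
  Δ3: s0:1→0
  (3Δ to stable)
t=11 Δ0: clk=1 s0=0 s1=1
  Δ1: clk:1→0
  (1Δ to stable)
t=12 Δ0: clk=0 s0=0 s1=1
  Δ1: clk:0→1
  Δ2: s1:1→0
  Δ3: s0:0→1
  (3Δ to stable)
t=13 Δ0: clk=1 s0=1 s1=0
  Δ1: clk:1→0
  (1Δ to stable)
t=14 Δ0: clk=0 s0=1 s1=0
  Δ1: clk:0→1
  Δ2: s1:0→1
  Δ3: s0:1→0
  (3Δ to stable)
t=15 Δ0: clk=1 s0=0 s1=1
  Δ1: clk:1→0
  (1Δ to stable)
t=16 Δ0: clk=0 s0=0 s1=1
  Δ1: clk:0→1
  Δ2: s1:1→0
  Δ3: s0:0→1
  (3Δ to stable)
t=17 Δ0: clk=1 s0=1 s1=0
  Δ1: clk:1→0
  (1Δ to stable)
t=18 Δ0: clk=0 s0=1 s1=0
  Δ1: clk:0→1
  Δ2: s1:0→1
  Δ3: s0:1→0
  (3Δ to stable)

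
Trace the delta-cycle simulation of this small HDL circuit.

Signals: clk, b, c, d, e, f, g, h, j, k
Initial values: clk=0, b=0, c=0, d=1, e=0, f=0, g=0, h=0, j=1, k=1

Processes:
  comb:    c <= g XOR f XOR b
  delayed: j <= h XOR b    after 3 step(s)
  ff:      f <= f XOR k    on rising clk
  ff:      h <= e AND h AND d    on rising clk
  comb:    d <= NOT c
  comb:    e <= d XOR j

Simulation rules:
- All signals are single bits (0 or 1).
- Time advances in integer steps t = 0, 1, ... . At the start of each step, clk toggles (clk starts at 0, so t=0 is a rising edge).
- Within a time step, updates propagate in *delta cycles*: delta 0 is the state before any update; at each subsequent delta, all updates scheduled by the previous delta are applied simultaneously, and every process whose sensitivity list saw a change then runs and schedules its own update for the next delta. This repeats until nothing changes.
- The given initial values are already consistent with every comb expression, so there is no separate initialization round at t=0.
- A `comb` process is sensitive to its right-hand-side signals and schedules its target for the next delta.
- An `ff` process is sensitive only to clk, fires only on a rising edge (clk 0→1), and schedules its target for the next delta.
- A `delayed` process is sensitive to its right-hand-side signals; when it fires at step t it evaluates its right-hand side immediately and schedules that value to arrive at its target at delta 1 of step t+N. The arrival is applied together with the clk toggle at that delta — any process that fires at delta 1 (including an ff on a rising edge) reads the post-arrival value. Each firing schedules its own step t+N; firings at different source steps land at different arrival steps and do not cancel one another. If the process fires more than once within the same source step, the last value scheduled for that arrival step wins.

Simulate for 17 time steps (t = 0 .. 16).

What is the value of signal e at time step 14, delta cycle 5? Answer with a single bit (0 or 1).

[bits: c,e,d,f,j,k,h,g,b,clk]
t=0: Δ0=0010110000 Δ1=0010110001 Δ2=0011110001 Δ3=1011110001 Δ4=1001110001 Δ5=1101110001 | 5Δ
t=1: Δ0=1101110001 Δ1=1101110000 | 1Δ
t=2: Δ0=1101110000 Δ1=1101110001 Δ2=1100110001 Δ3=0100110001 Δ4=0110110001 Δ5=0010110001 | 5Δ
t=3: Δ0=0010110001 Δ1=0010110000 | 1Δ
t=4: Δ0=0010110000 Δ1=0010110001 Δ2=0011110001 Δ3=1011110001 Δ4=1001110001 Δ5=1101110001 | 5Δ
t=5: Δ0=1101110001 Δ1=1101110000 | 1Δ
t=6: Δ0=1101110000 Δ1=1101110001 Δ2=1100110001 Δ3=0100110001 Δ4=0110110001 Δ5=0010110001 | 5Δ
t=7: Δ0=0010110001 Δ1=0010110000 | 1Δ
t=8: Δ0=0010110000 Δ1=0010110001 Δ2=0011110001 Δ3=1011110001 Δ4=1001110001 Δ5=1101110001 | 5Δ
t=9: Δ0=1101110001 Δ1=1101110000 | 1Δ
t=10: Δ0=1101110000 Δ1=1101110001 Δ2=1100110001 Δ3=0100110001 Δ4=0110110001 Δ5=0010110001 | 5Δ
t=11: Δ0=0010110001 Δ1=0010110000 | 1Δ
t=12: Δ0=0010110000 Δ1=0010110001 Δ2=0011110001 Δ3=1011110001 Δ4=1001110001 Δ5=1101110001 | 5Δ
t=13: Δ0=1101110001 Δ1=1101110000 | 1Δ
t=14: Δ0=1101110000 Δ1=1101110001 Δ2=1100110001 Δ3=0100110001 Δ4=0110110001 Δ5=0010110001 | 5Δ
t=15: Δ0=0010110001 Δ1=0010110000 | 1Δ
t=16: Δ0=0010110000 Δ1=0010110001 Δ2=0011110001 Δ3=1011110001 Δ4=1001110001 Δ5=1101110001 | 5Δ

0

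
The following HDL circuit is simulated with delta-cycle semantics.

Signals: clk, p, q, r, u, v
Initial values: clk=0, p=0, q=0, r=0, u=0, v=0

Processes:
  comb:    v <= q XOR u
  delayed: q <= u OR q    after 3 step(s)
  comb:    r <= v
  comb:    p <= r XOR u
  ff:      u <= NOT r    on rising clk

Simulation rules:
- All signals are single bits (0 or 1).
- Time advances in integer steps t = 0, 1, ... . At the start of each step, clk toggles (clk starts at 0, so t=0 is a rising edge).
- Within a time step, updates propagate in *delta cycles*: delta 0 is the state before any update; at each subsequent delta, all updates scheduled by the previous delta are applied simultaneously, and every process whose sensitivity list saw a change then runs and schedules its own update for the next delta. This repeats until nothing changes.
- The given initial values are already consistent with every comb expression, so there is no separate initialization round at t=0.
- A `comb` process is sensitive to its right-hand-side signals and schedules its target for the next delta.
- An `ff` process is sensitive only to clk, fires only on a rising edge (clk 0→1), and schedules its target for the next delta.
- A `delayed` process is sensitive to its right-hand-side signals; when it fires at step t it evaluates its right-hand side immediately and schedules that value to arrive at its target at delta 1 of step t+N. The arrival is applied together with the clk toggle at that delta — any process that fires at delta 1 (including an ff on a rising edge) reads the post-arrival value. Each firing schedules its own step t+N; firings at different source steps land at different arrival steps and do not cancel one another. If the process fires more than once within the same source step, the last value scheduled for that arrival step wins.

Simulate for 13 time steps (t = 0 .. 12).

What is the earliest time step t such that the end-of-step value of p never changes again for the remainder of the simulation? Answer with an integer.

[bits: q,clk,v,r,p,u]
t=0: Δ0=000000 Δ1=010000 Δ2=010001 Δ3=011011 Δ4=011111 Δ5=011101 | 5Δ
t=1: Δ0=011101 Δ1=001101 | 1Δ
t=2: Δ0=001101 Δ1=011101 Δ2=011100 Δ3=010110 Δ4=010010 Δ5=010000 | 5Δ
t=3: Δ0=010000 Δ1=100000 Δ2=101000 Δ3=101100 Δ4=101110 | 4Δ
t=4: Δ0=101110 Δ1=111110 | 1Δ
t=5: Δ0=111110 Δ1=001110 Δ2=000110 Δ3=000010 Δ4=000000 | 4Δ
t=6: Δ0=000000 Δ1=110000 Δ2=111001 Δ3=110111 Δ4=110001 Δ5=110011 | 5Δ
t=7: Δ0=110011 Δ1=100011 | 1Δ
t=8: Δ0=100011 Δ1=010011 Δ2=011011 Δ3=011111 Δ4=011101 | 4Δ
t=9: Δ0=011101 Δ1=101101 Δ2=100101 Δ3=100001 Δ4=100011 | 4Δ
t=10: Δ0=100011 Δ1=110011 | 1Δ
t=11: Δ0=110011 Δ1=100011 | 1Δ
t=12: Δ0=100011 Δ1=110011 | 1Δ

9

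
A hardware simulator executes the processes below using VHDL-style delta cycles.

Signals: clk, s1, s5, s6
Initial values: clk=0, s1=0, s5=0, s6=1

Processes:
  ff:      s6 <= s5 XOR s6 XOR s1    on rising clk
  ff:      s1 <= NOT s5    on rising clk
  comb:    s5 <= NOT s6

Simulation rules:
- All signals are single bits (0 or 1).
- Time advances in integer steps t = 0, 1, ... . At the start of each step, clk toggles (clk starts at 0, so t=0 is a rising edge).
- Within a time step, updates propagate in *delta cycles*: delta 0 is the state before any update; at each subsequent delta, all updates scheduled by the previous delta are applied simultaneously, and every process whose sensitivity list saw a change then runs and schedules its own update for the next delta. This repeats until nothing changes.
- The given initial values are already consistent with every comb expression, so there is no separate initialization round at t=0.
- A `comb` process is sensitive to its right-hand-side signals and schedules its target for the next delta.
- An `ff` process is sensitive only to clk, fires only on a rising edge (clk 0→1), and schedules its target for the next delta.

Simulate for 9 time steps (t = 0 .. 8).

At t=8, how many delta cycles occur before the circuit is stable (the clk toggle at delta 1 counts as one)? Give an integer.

[bits: clk,s1,s6,s5]
t=0: Δ0=0010 Δ1=1010 Δ2=1110 | 2Δ
t=1: Δ0=1110 Δ1=0110 | 1Δ
t=2: Δ0=0110 Δ1=1110 Δ2=1100 Δ3=1101 | 3Δ
t=3: Δ0=1101 Δ1=0101 | 1Δ
t=4: Δ0=0101 Δ1=1101 Δ2=1001 | 2Δ
t=5: Δ0=1001 Δ1=0001 | 1Δ
t=6: Δ0=0001 Δ1=1001 Δ2=1011 Δ3=1010 | 3Δ
t=7: Δ0=1010 Δ1=0010 | 1Δ
t=8: Δ0=0010 Δ1=1010 Δ2=1110 | 2Δ

2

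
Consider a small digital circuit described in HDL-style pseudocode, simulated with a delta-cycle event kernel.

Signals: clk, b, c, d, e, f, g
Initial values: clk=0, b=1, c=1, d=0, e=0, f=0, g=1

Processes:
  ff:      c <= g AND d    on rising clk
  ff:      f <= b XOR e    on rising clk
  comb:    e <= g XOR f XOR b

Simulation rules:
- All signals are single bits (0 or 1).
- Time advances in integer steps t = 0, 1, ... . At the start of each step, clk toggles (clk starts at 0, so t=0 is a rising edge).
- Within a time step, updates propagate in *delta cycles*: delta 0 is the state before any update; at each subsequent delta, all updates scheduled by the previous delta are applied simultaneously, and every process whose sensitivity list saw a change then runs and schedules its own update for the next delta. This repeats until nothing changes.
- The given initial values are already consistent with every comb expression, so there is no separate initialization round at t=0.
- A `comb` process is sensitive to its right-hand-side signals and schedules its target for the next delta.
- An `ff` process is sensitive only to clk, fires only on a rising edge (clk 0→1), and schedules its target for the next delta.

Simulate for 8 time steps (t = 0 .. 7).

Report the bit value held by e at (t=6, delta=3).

0

[bits: b,g,d,e,f,c,clk]
t=0: Δ0=1100010 Δ1=1100011 Δ2=1100101 Δ3=1101101 | 3Δ
t=1: Δ0=1101101 Δ1=1101100 | 1Δ
t=2: Δ0=1101100 Δ1=1101101 Δ2=1101001 Δ3=1100001 | 3Δ
t=3: Δ0=1100001 Δ1=1100000 | 1Δ
t=4: Δ0=1100000 Δ1=1100001 Δ2=1100101 Δ3=1101101 | 3Δ
t=5: Δ0=1101101 Δ1=1101100 | 1Δ
t=6: Δ0=1101100 Δ1=1101101 Δ2=1101001 Δ3=1100001 | 3Δ
t=7: Δ0=1100001 Δ1=1100000 | 1Δ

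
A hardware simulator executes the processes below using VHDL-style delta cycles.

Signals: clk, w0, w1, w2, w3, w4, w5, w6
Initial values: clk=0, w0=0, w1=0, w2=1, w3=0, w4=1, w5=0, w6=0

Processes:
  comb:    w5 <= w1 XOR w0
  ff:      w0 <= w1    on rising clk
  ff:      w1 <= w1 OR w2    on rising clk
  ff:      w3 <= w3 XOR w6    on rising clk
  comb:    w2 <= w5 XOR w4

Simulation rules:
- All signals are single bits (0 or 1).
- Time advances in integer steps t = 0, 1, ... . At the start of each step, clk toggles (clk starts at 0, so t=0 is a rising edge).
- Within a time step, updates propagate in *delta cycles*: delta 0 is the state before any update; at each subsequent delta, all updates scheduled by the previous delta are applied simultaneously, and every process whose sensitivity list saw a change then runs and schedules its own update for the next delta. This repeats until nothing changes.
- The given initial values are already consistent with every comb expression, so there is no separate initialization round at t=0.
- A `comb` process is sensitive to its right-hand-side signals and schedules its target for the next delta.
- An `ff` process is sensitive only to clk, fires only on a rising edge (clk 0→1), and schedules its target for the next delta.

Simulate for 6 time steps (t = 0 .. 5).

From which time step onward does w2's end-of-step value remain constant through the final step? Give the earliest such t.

2

[bits: w6,w5,w3,w2,w4,w1,clk,w0]
t=0: Δ0=00011000 Δ1=00011010 Δ2=00011110 Δ3=01011110 Δ4=01001110 | 4Δ
t=1: Δ0=01001110 Δ1=01001100 | 1Δ
t=2: Δ0=01001100 Δ1=01001110 Δ2=01001111 Δ3=00001111 Δ4=00011111 | 4Δ
t=3: Δ0=00011111 Δ1=00011101 | 1Δ
t=4: Δ0=00011101 Δ1=00011111 | 1Δ
t=5: Δ0=00011111 Δ1=00011101 | 1Δ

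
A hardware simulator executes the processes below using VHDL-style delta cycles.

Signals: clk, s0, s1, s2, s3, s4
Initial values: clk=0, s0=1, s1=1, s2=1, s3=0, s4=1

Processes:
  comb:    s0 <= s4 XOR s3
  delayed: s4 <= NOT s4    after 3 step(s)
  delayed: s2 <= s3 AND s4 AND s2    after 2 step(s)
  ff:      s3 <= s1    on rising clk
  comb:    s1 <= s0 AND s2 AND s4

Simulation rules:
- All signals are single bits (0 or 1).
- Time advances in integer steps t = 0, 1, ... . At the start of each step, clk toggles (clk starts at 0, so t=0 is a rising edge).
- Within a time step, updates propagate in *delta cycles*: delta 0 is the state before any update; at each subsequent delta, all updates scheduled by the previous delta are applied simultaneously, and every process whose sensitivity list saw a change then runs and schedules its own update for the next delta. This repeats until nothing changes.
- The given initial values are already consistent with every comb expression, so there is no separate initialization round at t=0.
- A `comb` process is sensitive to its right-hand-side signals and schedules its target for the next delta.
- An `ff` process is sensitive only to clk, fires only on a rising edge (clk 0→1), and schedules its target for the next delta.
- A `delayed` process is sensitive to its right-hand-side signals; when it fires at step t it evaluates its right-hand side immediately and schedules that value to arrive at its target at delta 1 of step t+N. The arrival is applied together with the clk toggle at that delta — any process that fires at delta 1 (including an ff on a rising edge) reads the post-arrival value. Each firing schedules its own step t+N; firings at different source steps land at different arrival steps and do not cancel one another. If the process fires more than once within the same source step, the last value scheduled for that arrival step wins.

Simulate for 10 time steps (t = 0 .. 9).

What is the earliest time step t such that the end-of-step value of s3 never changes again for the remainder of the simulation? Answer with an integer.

6

t0.Δ0 s2=1 s0=1 s3=0 s4=1 s1=1 clk=0
t0.Δ1 s2=1 s0=1 s3=0 s4=1 s1=1 clk=1
t0.Δ2 s2=1 s0=1 s3=1 s4=1 s1=1 clk=1
t0.Δ3 s2=1 s0=0 s3=1 s4=1 s1=1 clk=1
t0.Δ4 s2=1 s0=0 s3=1 s4=1 s1=0 clk=1
t1.Δ0 s2=1 s0=0 s3=1 s4=1 s1=0 clk=1
t1.Δ1 s2=1 s0=0 s3=1 s4=1 s1=0 clk=0
t2.Δ0 s2=1 s0=0 s3=1 s4=1 s1=0 clk=0
t2.Δ1 s2=1 s0=0 s3=1 s4=1 s1=0 clk=1
t2.Δ2 s2=1 s0=0 s3=0 s4=1 s1=0 clk=1
t2.Δ3 s2=1 s0=1 s3=0 s4=1 s1=0 clk=1
t2.Δ4 s2=1 s0=1 s3=0 s4=1 s1=1 clk=1
t3.Δ0 s2=1 s0=1 s3=0 s4=1 s1=1 clk=1
t3.Δ1 s2=1 s0=1 s3=0 s4=1 s1=1 clk=0
t4.Δ0 s2=1 s0=1 s3=0 s4=1 s1=1 clk=0
t4.Δ1 s2=0 s0=1 s3=0 s4=1 s1=1 clk=1
t4.Δ2 s2=0 s0=1 s3=1 s4=1 s1=0 clk=1
t4.Δ3 s2=0 s0=0 s3=1 s4=1 s1=0 clk=1
t5.Δ0 s2=0 s0=0 s3=1 s4=1 s1=0 clk=1
t5.Δ1 s2=0 s0=0 s3=1 s4=1 s1=0 clk=0
t6.Δ0 s2=0 s0=0 s3=1 s4=1 s1=0 clk=0
t6.Δ1 s2=0 s0=0 s3=1 s4=1 s1=0 clk=1
t6.Δ2 s2=0 s0=0 s3=0 s4=1 s1=0 clk=1
t6.Δ3 s2=0 s0=1 s3=0 s4=1 s1=0 clk=1
t7.Δ0 s2=0 s0=1 s3=0 s4=1 s1=0 clk=1
t7.Δ1 s2=0 s0=1 s3=0 s4=1 s1=0 clk=0
t8.Δ0 s2=0 s0=1 s3=0 s4=1 s1=0 clk=0
t8.Δ1 s2=0 s0=1 s3=0 s4=1 s1=0 clk=1
t9.Δ0 s2=0 s0=1 s3=0 s4=1 s1=0 clk=1
t9.Δ1 s2=0 s0=1 s3=0 s4=1 s1=0 clk=0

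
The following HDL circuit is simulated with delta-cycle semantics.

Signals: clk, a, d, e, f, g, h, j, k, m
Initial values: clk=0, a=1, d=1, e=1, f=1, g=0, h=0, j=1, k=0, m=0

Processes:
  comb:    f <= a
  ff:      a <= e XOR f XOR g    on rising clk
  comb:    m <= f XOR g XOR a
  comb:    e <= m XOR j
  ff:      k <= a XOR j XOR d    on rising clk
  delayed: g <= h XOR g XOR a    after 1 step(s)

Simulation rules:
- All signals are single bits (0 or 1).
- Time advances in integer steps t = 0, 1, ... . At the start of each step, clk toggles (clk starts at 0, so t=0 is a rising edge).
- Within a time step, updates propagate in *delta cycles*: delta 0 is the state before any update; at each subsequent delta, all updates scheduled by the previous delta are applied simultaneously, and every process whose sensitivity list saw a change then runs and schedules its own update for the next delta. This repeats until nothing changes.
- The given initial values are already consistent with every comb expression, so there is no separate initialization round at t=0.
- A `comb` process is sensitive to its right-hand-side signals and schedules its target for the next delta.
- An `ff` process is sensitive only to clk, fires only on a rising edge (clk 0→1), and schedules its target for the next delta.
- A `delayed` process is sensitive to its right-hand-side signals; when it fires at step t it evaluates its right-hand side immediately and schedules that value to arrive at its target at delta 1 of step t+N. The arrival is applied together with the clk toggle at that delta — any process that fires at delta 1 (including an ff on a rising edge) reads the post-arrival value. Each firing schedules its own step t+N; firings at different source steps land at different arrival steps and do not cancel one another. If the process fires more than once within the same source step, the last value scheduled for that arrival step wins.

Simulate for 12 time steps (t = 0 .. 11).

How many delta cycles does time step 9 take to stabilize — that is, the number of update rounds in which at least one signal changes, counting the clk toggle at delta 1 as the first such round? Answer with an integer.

[bits: g,e,k,clk,m,f,h,a,j,d]
t=0: Δ0=0100010111 Δ1=0101010111 Δ2=0111010011 Δ3=0111100011 Δ4=0011000011 Δ5=0111000011 | 5Δ
t=1: Δ0=0111000011 Δ1=0110000011 | 1Δ
t=2: Δ0=0110000011 Δ1=0111000011 Δ2=0101000111 Δ3=0101110111 Δ4=0001010111 Δ5=0101010111 | 5Δ
t=3: Δ0=0101010111 Δ1=1100010111 Δ2=1100110111 Δ3=1000110111 | 3Δ
t=4: Δ0=1000110111 Δ1=0001110111 Δ2=0011010111 Δ3=0111010111 | 3Δ
t=5: Δ0=0111010111 Δ1=1110010111 Δ2=1110110111 Δ3=1010110111 | 3Δ
t=6: Δ0=1010110111 Δ1=0011110111 Δ2=0011010111 Δ3=0111010111 | 3Δ
t=7: Δ0=0111010111 Δ1=1110010111 Δ2=1110110111 Δ3=1010110111 | 3Δ
t=8: Δ0=1010110111 Δ1=0011110111 Δ2=0011010111 Δ3=0111010111 | 3Δ
t=9: Δ0=0111010111 Δ1=1110010111 Δ2=1110110111 Δ3=1010110111 | 3Δ
t=10: Δ0=1010110111 Δ1=0011110111 Δ2=0011010111 Δ3=0111010111 | 3Δ
t=11: Δ0=0111010111 Δ1=1110010111 Δ2=1110110111 Δ3=1010110111 | 3Δ

3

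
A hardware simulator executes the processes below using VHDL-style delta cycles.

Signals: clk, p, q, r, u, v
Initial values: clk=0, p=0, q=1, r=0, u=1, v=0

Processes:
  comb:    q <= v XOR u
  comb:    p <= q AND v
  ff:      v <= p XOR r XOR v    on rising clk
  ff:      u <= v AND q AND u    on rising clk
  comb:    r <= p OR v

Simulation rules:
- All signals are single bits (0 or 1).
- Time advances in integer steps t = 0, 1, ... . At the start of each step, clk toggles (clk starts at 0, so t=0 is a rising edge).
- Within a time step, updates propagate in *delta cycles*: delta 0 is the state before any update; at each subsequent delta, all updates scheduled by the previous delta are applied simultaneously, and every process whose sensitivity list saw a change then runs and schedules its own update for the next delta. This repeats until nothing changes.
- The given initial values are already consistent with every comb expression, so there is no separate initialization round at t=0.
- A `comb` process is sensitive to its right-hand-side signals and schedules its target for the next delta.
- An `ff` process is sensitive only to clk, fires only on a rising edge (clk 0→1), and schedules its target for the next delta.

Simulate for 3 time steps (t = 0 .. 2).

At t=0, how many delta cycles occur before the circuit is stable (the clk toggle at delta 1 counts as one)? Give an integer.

t=0 Δ0: q=1 r=0 v=0 clk=0 u=1 p=0
  Δ1: clk:0→1
  Δ2: u:1→0
  Δ3: q:1→0
  (3Δ to stable)
t=1 Δ0: q=0 r=0 v=0 clk=1 u=0 p=0
  Δ1: clk:1→0
  (1Δ to stable)
t=2 Δ0: q=0 r=0 v=0 clk=0 u=0 p=0
  Δ1: clk:0→1
  (1Δ to stable)

3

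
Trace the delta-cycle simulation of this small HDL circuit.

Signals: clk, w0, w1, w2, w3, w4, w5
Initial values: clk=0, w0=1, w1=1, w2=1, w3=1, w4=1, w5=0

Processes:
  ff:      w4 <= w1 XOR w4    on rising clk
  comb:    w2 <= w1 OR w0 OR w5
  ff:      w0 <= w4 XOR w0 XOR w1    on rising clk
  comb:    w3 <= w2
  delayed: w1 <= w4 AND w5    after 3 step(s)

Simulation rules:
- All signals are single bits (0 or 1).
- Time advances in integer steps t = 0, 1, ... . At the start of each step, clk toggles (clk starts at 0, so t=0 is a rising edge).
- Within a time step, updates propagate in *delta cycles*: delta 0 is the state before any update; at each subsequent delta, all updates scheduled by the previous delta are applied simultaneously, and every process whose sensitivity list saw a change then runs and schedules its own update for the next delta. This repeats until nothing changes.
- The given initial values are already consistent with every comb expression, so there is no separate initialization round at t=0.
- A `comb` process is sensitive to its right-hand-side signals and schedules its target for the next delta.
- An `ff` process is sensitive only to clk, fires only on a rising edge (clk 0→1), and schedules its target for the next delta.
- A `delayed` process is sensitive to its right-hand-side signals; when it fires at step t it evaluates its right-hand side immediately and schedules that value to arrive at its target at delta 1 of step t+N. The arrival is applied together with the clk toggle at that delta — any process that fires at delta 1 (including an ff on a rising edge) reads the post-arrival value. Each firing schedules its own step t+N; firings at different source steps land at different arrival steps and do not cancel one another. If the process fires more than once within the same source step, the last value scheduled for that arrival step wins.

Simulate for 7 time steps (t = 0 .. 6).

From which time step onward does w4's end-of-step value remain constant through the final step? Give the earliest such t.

2

t=0 Δ0: w0=1 w4=1 w3=1 w2=1 clk=0 w1=1 w5=0
  Δ1: clk:0→1
  Δ2: w4:1→0
  (2Δ to stable)
t=1 Δ0: w0=1 w4=0 w3=1 w2=1 clk=1 w1=1 w5=0
  Δ1: clk:1→0
  (1Δ to stable)
t=2 Δ0: w0=1 w4=0 w3=1 w2=1 clk=0 w1=1 w5=0
  Δ1: clk:0→1
  Δ2: w0:1→0, w4:0→1
  (2Δ to stable)
t=3 Δ0: w0=0 w4=1 w3=1 w2=1 clk=1 w1=1 w5=0
  Δ1: clk:1→0, w1:1→0
  Δ2: w2:1→0
  Δ3: w3:1→0
  (3Δ to stable)
t=4 Δ0: w0=0 w4=1 w3=0 w2=0 clk=0 w1=0 w5=0
  Δ1: clk:0→1
  Δ2: w0:0→1
  Δ3: w2:0→1
  Δ4: w3:0→1
  (4Δ to stable)
t=5 Δ0: w0=1 w4=1 w3=1 w2=1 clk=1 w1=0 w5=0
  Δ1: clk:1→0
  (1Δ to stable)
t=6 Δ0: w0=1 w4=1 w3=1 w2=1 clk=0 w1=0 w5=0
  Δ1: clk:0→1
  Δ2: w0:1→0
  Δ3: w2:1→0
  Δ4: w3:1→0
  (4Δ to stable)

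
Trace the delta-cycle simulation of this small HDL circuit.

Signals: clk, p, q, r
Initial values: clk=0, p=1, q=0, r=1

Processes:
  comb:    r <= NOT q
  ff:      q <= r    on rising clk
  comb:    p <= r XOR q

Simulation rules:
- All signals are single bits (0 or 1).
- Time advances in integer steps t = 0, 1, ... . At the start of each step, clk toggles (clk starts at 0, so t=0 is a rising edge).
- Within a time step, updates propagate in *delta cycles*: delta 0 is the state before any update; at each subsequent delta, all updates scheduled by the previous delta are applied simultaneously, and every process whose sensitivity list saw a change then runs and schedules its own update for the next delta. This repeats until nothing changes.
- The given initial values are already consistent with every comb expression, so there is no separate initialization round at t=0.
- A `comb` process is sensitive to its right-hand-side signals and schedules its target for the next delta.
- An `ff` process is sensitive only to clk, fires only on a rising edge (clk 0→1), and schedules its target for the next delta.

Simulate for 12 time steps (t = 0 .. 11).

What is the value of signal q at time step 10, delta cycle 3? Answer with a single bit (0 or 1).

t0.Δ0 r=1 clk=0 p=1 q=0
t0.Δ1 r=1 clk=1 p=1 q=0
t0.Δ2 r=1 clk=1 p=1 q=1
t0.Δ3 r=0 clk=1 p=0 q=1
t0.Δ4 r=0 clk=1 p=1 q=1
t1.Δ0 r=0 clk=1 p=1 q=1
t1.Δ1 r=0 clk=0 p=1 q=1
t2.Δ0 r=0 clk=0 p=1 q=1
t2.Δ1 r=0 clk=1 p=1 q=1
t2.Δ2 r=0 clk=1 p=1 q=0
t2.Δ3 r=1 clk=1 p=0 q=0
t2.Δ4 r=1 clk=1 p=1 q=0
t3.Δ0 r=1 clk=1 p=1 q=0
t3.Δ1 r=1 clk=0 p=1 q=0
t4.Δ0 r=1 clk=0 p=1 q=0
t4.Δ1 r=1 clk=1 p=1 q=0
t4.Δ2 r=1 clk=1 p=1 q=1
t4.Δ3 r=0 clk=1 p=0 q=1
t4.Δ4 r=0 clk=1 p=1 q=1
t5.Δ0 r=0 clk=1 p=1 q=1
t5.Δ1 r=0 clk=0 p=1 q=1
t6.Δ0 r=0 clk=0 p=1 q=1
t6.Δ1 r=0 clk=1 p=1 q=1
t6.Δ2 r=0 clk=1 p=1 q=0
t6.Δ3 r=1 clk=1 p=0 q=0
t6.Δ4 r=1 clk=1 p=1 q=0
t7.Δ0 r=1 clk=1 p=1 q=0
t7.Δ1 r=1 clk=0 p=1 q=0
t8.Δ0 r=1 clk=0 p=1 q=0
t8.Δ1 r=1 clk=1 p=1 q=0
t8.Δ2 r=1 clk=1 p=1 q=1
t8.Δ3 r=0 clk=1 p=0 q=1
t8.Δ4 r=0 clk=1 p=1 q=1
t9.Δ0 r=0 clk=1 p=1 q=1
t9.Δ1 r=0 clk=0 p=1 q=1
t10.Δ0 r=0 clk=0 p=1 q=1
t10.Δ1 r=0 clk=1 p=1 q=1
t10.Δ2 r=0 clk=1 p=1 q=0
t10.Δ3 r=1 clk=1 p=0 q=0
t10.Δ4 r=1 clk=1 p=1 q=0
t11.Δ0 r=1 clk=1 p=1 q=0
t11.Δ1 r=1 clk=0 p=1 q=0

0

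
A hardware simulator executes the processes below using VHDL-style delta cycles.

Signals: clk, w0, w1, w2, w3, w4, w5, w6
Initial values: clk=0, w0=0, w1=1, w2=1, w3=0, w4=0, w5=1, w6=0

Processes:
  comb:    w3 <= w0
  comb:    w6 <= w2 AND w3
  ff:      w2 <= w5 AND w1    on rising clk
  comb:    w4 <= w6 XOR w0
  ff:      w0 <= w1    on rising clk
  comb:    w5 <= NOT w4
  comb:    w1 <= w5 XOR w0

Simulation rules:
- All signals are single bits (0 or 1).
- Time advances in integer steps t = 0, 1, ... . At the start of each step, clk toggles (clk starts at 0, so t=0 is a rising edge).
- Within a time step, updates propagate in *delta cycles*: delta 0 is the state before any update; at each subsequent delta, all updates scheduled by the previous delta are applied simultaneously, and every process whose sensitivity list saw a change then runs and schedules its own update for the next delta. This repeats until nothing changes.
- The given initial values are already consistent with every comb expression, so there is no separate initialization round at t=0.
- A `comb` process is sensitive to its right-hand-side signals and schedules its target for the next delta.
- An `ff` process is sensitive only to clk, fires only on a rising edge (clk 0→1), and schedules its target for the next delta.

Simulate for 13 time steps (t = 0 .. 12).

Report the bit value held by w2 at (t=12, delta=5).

1

t0.Δ0 w4=0 w2=1 clk=0 w0=0 w5=1 w6=0 w3=0 w1=1
t0.Δ1 w4=0 w2=1 clk=1 w0=0 w5=1 w6=0 w3=0 w1=1
t0.Δ2 w4=0 w2=1 clk=1 w0=1 w5=1 w6=0 w3=0 w1=1
t0.Δ3 w4=1 w2=1 clk=1 w0=1 w5=1 w6=0 w3=1 w1=0
t0.Δ4 w4=1 w2=1 clk=1 w0=1 w5=0 w6=1 w3=1 w1=0
t0.Δ5 w4=0 w2=1 clk=1 w0=1 w5=0 w6=1 w3=1 w1=1
t0.Δ6 w4=0 w2=1 clk=1 w0=1 w5=1 w6=1 w3=1 w1=1
t0.Δ7 w4=0 w2=1 clk=1 w0=1 w5=1 w6=1 w3=1 w1=0
t1.Δ0 w4=0 w2=1 clk=1 w0=1 w5=1 w6=1 w3=1 w1=0
t1.Δ1 w4=0 w2=1 clk=0 w0=1 w5=1 w6=1 w3=1 w1=0
t2.Δ0 w4=0 w2=1 clk=0 w0=1 w5=1 w6=1 w3=1 w1=0
t2.Δ1 w4=0 w2=1 clk=1 w0=1 w5=1 w6=1 w3=1 w1=0
t2.Δ2 w4=0 w2=0 clk=1 w0=0 w5=1 w6=1 w3=1 w1=0
t2.Δ3 w4=1 w2=0 clk=1 w0=0 w5=1 w6=0 w3=0 w1=1
t2.Δ4 w4=0 w2=0 clk=1 w0=0 w5=0 w6=0 w3=0 w1=1
t2.Δ5 w4=0 w2=0 clk=1 w0=0 w5=1 w6=0 w3=0 w1=0
t2.Δ6 w4=0 w2=0 clk=1 w0=0 w5=1 w6=0 w3=0 w1=1
t3.Δ0 w4=0 w2=0 clk=1 w0=0 w5=1 w6=0 w3=0 w1=1
t3.Δ1 w4=0 w2=0 clk=0 w0=0 w5=1 w6=0 w3=0 w1=1
t4.Δ0 w4=0 w2=0 clk=0 w0=0 w5=1 w6=0 w3=0 w1=1
t4.Δ1 w4=0 w2=0 clk=1 w0=0 w5=1 w6=0 w3=0 w1=1
t4.Δ2 w4=0 w2=1 clk=1 w0=1 w5=1 w6=0 w3=0 w1=1
t4.Δ3 w4=1 w2=1 clk=1 w0=1 w5=1 w6=0 w3=1 w1=0
t4.Δ4 w4=1 w2=1 clk=1 w0=1 w5=0 w6=1 w3=1 w1=0
t4.Δ5 w4=0 w2=1 clk=1 w0=1 w5=0 w6=1 w3=1 w1=1
t4.Δ6 w4=0 w2=1 clk=1 w0=1 w5=1 w6=1 w3=1 w1=1
t4.Δ7 w4=0 w2=1 clk=1 w0=1 w5=1 w6=1 w3=1 w1=0
t5.Δ0 w4=0 w2=1 clk=1 w0=1 w5=1 w6=1 w3=1 w1=0
t5.Δ1 w4=0 w2=1 clk=0 w0=1 w5=1 w6=1 w3=1 w1=0
t6.Δ0 w4=0 w2=1 clk=0 w0=1 w5=1 w6=1 w3=1 w1=0
t6.Δ1 w4=0 w2=1 clk=1 w0=1 w5=1 w6=1 w3=1 w1=0
t6.Δ2 w4=0 w2=0 clk=1 w0=0 w5=1 w6=1 w3=1 w1=0
t6.Δ3 w4=1 w2=0 clk=1 w0=0 w5=1 w6=0 w3=0 w1=1
t6.Δ4 w4=0 w2=0 clk=1 w0=0 w5=0 w6=0 w3=0 w1=1
t6.Δ5 w4=0 w2=0 clk=1 w0=0 w5=1 w6=0 w3=0 w1=0
t6.Δ6 w4=0 w2=0 clk=1 w0=0 w5=1 w6=0 w3=0 w1=1
t7.Δ0 w4=0 w2=0 clk=1 w0=0 w5=1 w6=0 w3=0 w1=1
t7.Δ1 w4=0 w2=0 clk=0 w0=0 w5=1 w6=0 w3=0 w1=1
t8.Δ0 w4=0 w2=0 clk=0 w0=0 w5=1 w6=0 w3=0 w1=1
t8.Δ1 w4=0 w2=0 clk=1 w0=0 w5=1 w6=0 w3=0 w1=1
t8.Δ2 w4=0 w2=1 clk=1 w0=1 w5=1 w6=0 w3=0 w1=1
t8.Δ3 w4=1 w2=1 clk=1 w0=1 w5=1 w6=0 w3=1 w1=0
t8.Δ4 w4=1 w2=1 clk=1 w0=1 w5=0 w6=1 w3=1 w1=0
t8.Δ5 w4=0 w2=1 clk=1 w0=1 w5=0 w6=1 w3=1 w1=1
t8.Δ6 w4=0 w2=1 clk=1 w0=1 w5=1 w6=1 w3=1 w1=1
t8.Δ7 w4=0 w2=1 clk=1 w0=1 w5=1 w6=1 w3=1 w1=0
t9.Δ0 w4=0 w2=1 clk=1 w0=1 w5=1 w6=1 w3=1 w1=0
t9.Δ1 w4=0 w2=1 clk=0 w0=1 w5=1 w6=1 w3=1 w1=0
t10.Δ0 w4=0 w2=1 clk=0 w0=1 w5=1 w6=1 w3=1 w1=0
t10.Δ1 w4=0 w2=1 clk=1 w0=1 w5=1 w6=1 w3=1 w1=0
t10.Δ2 w4=0 w2=0 clk=1 w0=0 w5=1 w6=1 w3=1 w1=0
t10.Δ3 w4=1 w2=0 clk=1 w0=0 w5=1 w6=0 w3=0 w1=1
t10.Δ4 w4=0 w2=0 clk=1 w0=0 w5=0 w6=0 w3=0 w1=1
t10.Δ5 w4=0 w2=0 clk=1 w0=0 w5=1 w6=0 w3=0 w1=0
t10.Δ6 w4=0 w2=0 clk=1 w0=0 w5=1 w6=0 w3=0 w1=1
t11.Δ0 w4=0 w2=0 clk=1 w0=0 w5=1 w6=0 w3=0 w1=1
t11.Δ1 w4=0 w2=0 clk=0 w0=0 w5=1 w6=0 w3=0 w1=1
t12.Δ0 w4=0 w2=0 clk=0 w0=0 w5=1 w6=0 w3=0 w1=1
t12.Δ1 w4=0 w2=0 clk=1 w0=0 w5=1 w6=0 w3=0 w1=1
t12.Δ2 w4=0 w2=1 clk=1 w0=1 w5=1 w6=0 w3=0 w1=1
t12.Δ3 w4=1 w2=1 clk=1 w0=1 w5=1 w6=0 w3=1 w1=0
t12.Δ4 w4=1 w2=1 clk=1 w0=1 w5=0 w6=1 w3=1 w1=0
t12.Δ5 w4=0 w2=1 clk=1 w0=1 w5=0 w6=1 w3=1 w1=1
t12.Δ6 w4=0 w2=1 clk=1 w0=1 w5=1 w6=1 w3=1 w1=1
t12.Δ7 w4=0 w2=1 clk=1 w0=1 w5=1 w6=1 w3=1 w1=0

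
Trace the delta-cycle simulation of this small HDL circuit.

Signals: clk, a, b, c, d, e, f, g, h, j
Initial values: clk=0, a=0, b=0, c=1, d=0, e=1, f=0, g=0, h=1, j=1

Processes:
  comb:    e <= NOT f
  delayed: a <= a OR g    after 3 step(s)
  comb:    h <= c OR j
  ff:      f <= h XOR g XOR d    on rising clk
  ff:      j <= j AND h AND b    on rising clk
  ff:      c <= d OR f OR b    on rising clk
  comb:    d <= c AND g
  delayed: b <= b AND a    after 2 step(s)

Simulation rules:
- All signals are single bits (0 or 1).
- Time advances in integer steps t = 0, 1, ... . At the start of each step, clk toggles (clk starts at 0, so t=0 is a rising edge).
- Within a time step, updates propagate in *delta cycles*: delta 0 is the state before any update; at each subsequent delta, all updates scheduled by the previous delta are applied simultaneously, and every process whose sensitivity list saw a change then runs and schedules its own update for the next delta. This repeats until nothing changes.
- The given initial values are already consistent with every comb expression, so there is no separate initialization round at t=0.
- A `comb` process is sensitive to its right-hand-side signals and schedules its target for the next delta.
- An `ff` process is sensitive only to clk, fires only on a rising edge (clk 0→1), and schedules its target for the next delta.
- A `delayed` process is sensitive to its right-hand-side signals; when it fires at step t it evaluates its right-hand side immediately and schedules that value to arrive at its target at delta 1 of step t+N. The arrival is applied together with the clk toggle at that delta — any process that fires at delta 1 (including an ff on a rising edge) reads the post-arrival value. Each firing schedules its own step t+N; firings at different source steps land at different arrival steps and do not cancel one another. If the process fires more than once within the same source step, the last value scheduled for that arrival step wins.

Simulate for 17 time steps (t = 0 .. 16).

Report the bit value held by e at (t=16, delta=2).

t=0 Δ0: clk=0 c=1 j=1 f=0 b=0 e=1 g=0 a=0 h=1 d=0
  Δ1: clk:0→1
  Δ2: c:1→0, j:1→0, f:0→1
  Δ3: e:1→0, h:1→0
  (3Δ to stable)
t=1 Δ0: clk=1 c=0 j=0 f=1 b=0 e=0 g=0 a=0 h=0 d=0
  Δ1: clk:1→0
  (1Δ to stable)
t=2 Δ0: clk=0 c=0 j=0 f=1 b=0 e=0 g=0 a=0 h=0 d=0
  Δ1: clk:0→1
  Δ2: c:0→1, f:1→0
  Δ3: e:0→1, h:0→1
  (3Δ to stable)
t=3 Δ0: clk=1 c=1 j=0 f=0 b=0 e=1 g=0 a=0 h=1 d=0
  Δ1: clk:1→0
  (1Δ to stable)
t=4 Δ0: clk=0 c=1 j=0 f=0 b=0 e=1 g=0 a=0 h=1 d=0
  Δ1: clk:0→1
  Δ2: c:1→0, f:0→1
  Δ3: e:1→0, h:1→0
  (3Δ to stable)
t=5 Δ0: clk=1 c=0 j=0 f=1 b=0 e=0 g=0 a=0 h=0 d=0
  Δ1: clk:1→0
  (1Δ to stable)
t=6 Δ0: clk=0 c=0 j=0 f=1 b=0 e=0 g=0 a=0 h=0 d=0
  Δ1: clk:0→1
  Δ2: c:0→1, f:1→0
  Δ3: e:0→1, h:0→1
  (3Δ to stable)
t=7 Δ0: clk=1 c=1 j=0 f=0 b=0 e=1 g=0 a=0 h=1 d=0
  Δ1: clk:1→0
  (1Δ to stable)
t=8 Δ0: clk=0 c=1 j=0 f=0 b=0 e=1 g=0 a=0 h=1 d=0
  Δ1: clk:0→1
  Δ2: c:1→0, f:0→1
  Δ3: e:1→0, h:1→0
  (3Δ to stable)
t=9 Δ0: clk=1 c=0 j=0 f=1 b=0 e=0 g=0 a=0 h=0 d=0
  Δ1: clk:1→0
  (1Δ to stable)
t=10 Δ0: clk=0 c=0 j=0 f=1 b=0 e=0 g=0 a=0 h=0 d=0
  Δ1: clk:0→1
  Δ2: c:0→1, f:1→0
  Δ3: e:0→1, h:0→1
  (3Δ to stable)
t=11 Δ0: clk=1 c=1 j=0 f=0 b=0 e=1 g=0 a=0 h=1 d=0
  Δ1: clk:1→0
  (1Δ to stable)
t=12 Δ0: clk=0 c=1 j=0 f=0 b=0 e=1 g=0 a=0 h=1 d=0
  Δ1: clk:0→1
  Δ2: c:1→0, f:0→1
  Δ3: e:1→0, h:1→0
  (3Δ to stable)
t=13 Δ0: clk=1 c=0 j=0 f=1 b=0 e=0 g=0 a=0 h=0 d=0
  Δ1: clk:1→0
  (1Δ to stable)
t=14 Δ0: clk=0 c=0 j=0 f=1 b=0 e=0 g=0 a=0 h=0 d=0
  Δ1: clk:0→1
  Δ2: c:0→1, f:1→0
  Δ3: e:0→1, h:0→1
  (3Δ to stable)
t=15 Δ0: clk=1 c=1 j=0 f=0 b=0 e=1 g=0 a=0 h=1 d=0
  Δ1: clk:1→0
  (1Δ to stable)
t=16 Δ0: clk=0 c=1 j=0 f=0 b=0 e=1 g=0 a=0 h=1 d=0
  Δ1: clk:0→1
  Δ2: c:1→0, f:0→1
  Δ3: e:1→0, h:1→0
  (3Δ to stable)

1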